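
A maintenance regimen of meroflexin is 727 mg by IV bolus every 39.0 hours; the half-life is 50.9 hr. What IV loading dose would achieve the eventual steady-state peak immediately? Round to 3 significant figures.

1760 mg

k = ln 2 / 50.9 = 0.01362 hr⁻¹
Accumulation ratio R = 1 / (1 − e^(−kτ)) = 1 / (1 − e^(−0.01362×39.0)) = 1 / (1 − 0.5880) = 2.427
Loading dose = maintenance dose × R = 727 × 2.427 ≈ 1760 mg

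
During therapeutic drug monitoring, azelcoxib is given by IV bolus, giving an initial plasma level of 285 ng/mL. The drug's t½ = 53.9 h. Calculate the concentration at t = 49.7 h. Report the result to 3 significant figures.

150 ng/mL

k = ln 2 / 53.9 = 0.01286 h⁻¹
49.7 h is 0.9221 half-lives, so C = 285 × (1/2)^0.9221 = 285 × 0.5277 ≈ 150 ng/mL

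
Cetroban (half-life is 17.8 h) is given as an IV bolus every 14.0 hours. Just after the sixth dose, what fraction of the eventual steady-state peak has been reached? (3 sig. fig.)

0.962

k = ln 2 / 17.8 = 0.03894 h⁻¹
f_n = 1 − e^(−nkτ) = 1 − e^(−6 × 0.03894 × 14.0) = 1 − e^(−3.271) = 1 − 0.03797 ≈ 0.962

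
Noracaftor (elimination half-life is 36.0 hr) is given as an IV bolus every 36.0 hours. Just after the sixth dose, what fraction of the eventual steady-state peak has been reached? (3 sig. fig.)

0.984

k = ln 2 / 36.0 = 0.01925 hr⁻¹
f_n = 1 − e^(−nkτ) = 1 − e^(−6 × 0.01925 × 36.0) = 1 − e^(−4.159) = 1 − 0.01562 ≈ 0.984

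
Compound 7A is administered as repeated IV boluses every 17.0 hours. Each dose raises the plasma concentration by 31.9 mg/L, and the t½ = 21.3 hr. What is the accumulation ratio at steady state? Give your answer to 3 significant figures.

2.35

k = ln 2 / 21.3 = 0.03254 hr⁻¹
Fraction remaining after one interval: e^(−kτ) = e^(−0.03254 × 17.0) = 0.5751
R = 1 / (1 − 0.5751) = 1 / 0.4249 ≈ 2.35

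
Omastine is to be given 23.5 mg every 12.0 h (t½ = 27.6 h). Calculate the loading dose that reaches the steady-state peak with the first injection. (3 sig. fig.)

90.3 mg

k = ln 2 / 27.6 = 0.02511 h⁻¹
Accumulation ratio R = 1 / (1 − e^(−kτ)) = 1 / (1 − e^(−0.02511×12.0)) = 1 / (1 − 0.7398) = 3.843
Loading dose = maintenance dose × R = 23.5 × 3.843 ≈ 90.3 mg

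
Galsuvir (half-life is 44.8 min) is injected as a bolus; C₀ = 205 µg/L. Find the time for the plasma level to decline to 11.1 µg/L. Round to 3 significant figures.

k = ln 2 / 44.8 = 0.01547 min⁻¹
C(t) = C₀ e^(−kt)  ⇒  t = ln(C₀/C) / k
t = ln(205/11.1) / 0.01547 = 2.916 / 0.01547 ≈ 188 minutes

188 minutes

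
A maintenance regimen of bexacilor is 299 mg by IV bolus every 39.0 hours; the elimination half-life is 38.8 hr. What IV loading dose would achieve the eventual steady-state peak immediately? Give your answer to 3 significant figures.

596 mg

k = ln 2 / 38.8 = 0.01786 hr⁻¹
Accumulation ratio R = 1 / (1 − e^(−kτ)) = 1 / (1 − e^(−0.01786×39.0)) = 1 / (1 − 0.4982) = 1.993
Loading dose = maintenance dose × R = 299 × 1.993 ≈ 596 mg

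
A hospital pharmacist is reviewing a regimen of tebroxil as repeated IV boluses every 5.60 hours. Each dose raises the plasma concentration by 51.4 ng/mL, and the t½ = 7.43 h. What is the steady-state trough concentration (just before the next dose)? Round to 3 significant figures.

k = ln 2 / 7.43 = 0.09329 h⁻¹
Fraction remaining after one interval: e^(−kτ) = e^(−0.09329 × 5.60) = 0.5931
R = 1 / (1 − 0.5931) = 2.457
Css,max = 51.4 × 2.457 = 126.3 ng/mL
Css,min = Css,max × e^(−kτ) = 126.3 × 0.5931 ≈ 74.9 ng/mL

74.9 ng/mL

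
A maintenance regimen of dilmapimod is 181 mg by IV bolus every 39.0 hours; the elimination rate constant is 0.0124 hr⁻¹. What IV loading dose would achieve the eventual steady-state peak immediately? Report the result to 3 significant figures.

Accumulation ratio R = 1 / (1 − e^(−kτ)) = 1 / (1 − e^(−0.01240×39.0)) = 1 / (1 − 0.6166) = 2.608
Loading dose = maintenance dose × R = 181 × 2.608 ≈ 472 mg

472 mg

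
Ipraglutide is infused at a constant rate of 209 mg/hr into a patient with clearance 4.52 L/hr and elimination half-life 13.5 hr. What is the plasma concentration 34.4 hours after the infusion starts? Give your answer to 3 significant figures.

Css = rate / CL = 209 / 4.52 = 46.24 µg/mL
k = ln 2 / 13.5 = 0.05134 hr⁻¹
C(t) = Css (1 − e^(−kt)) = 46.24 × (1 − e^(−1.766)) = 46.24 × 0.8290 ≈ 38.3 µg/mL

38.3 µg/mL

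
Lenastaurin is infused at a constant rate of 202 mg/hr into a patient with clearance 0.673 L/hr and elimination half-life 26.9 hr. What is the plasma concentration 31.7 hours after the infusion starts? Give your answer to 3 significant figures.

Css = rate / CL = 202 / 0.673 = 300.1 µg/mL
k = ln 2 / 26.9 = 0.02577 hr⁻¹
C(t) = Css (1 − e^(−kt)) = 300.1 × (1 − e^(−0.8168)) = 300.1 × 0.5582 ≈ 168 µg/mL

168 µg/mL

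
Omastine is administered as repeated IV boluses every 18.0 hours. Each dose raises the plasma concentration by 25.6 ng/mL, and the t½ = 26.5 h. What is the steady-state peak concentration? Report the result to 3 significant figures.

k = ln 2 / 26.5 = 0.02616 h⁻¹
Fraction remaining after one interval: e^(−kτ) = e^(−0.02616 × 18.0) = 0.6245
R = 1 / (1 − 0.6245) = 2.663
Css,max = 25.6 × 2.663 ≈ 68.2 ng/mL

68.2 ng/mL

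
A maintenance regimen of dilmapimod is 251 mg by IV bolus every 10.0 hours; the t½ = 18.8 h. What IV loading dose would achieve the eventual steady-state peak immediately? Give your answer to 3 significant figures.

k = ln 2 / 18.8 = 0.03687 h⁻¹
Accumulation ratio R = 1 / (1 − e^(−kτ)) = 1 / (1 − e^(−0.03687×10.0)) = 1 / (1 − 0.6916) = 3.243
Loading dose = maintenance dose × R = 251 × 3.243 ≈ 814 mg

814 mg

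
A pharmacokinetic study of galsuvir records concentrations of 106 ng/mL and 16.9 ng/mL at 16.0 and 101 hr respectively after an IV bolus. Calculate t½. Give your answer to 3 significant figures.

32.1 hours

k = ln(C₁/C₂) / (t₂ − t₁) = ln(106/16.9) / (101 − 16.0)
  = 1.836 / 85.00 = 0.02160 hr⁻¹
t½ = ln 2 / k = ln 2 / 0.02160 ≈ 32.1 hours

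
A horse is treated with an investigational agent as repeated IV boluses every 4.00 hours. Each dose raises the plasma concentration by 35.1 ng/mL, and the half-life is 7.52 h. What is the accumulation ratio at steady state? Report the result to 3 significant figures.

3.24

k = ln 2 / 7.52 = 0.09217 h⁻¹
Fraction remaining after one interval: e^(−kτ) = e^(−0.09217 × 4.00) = 0.6916
R = 1 / (1 − 0.6916) = 1 / 0.3084 ≈ 3.24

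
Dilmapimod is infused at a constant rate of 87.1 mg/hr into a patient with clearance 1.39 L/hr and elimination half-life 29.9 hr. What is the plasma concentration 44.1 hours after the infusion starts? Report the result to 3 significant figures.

40.1 µg/mL

Css = rate / CL = 87.1 / 1.39 = 62.66 µg/mL
k = ln 2 / 29.9 = 0.02318 hr⁻¹
C(t) = Css (1 − e^(−kt)) = 62.66 × (1 − e^(−1.022)) = 62.66 × 0.6402 ≈ 40.1 µg/mL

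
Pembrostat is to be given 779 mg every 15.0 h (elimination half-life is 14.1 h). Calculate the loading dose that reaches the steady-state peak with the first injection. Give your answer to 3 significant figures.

k = ln 2 / 14.1 = 0.04916 h⁻¹
Accumulation ratio R = 1 / (1 − e^(−kτ)) = 1 / (1 − e^(−0.04916×15.0)) = 1 / (1 − 0.4784) = 1.917
Loading dose = maintenance dose × R = 779 × 1.917 ≈ 1490 mg

1490 mg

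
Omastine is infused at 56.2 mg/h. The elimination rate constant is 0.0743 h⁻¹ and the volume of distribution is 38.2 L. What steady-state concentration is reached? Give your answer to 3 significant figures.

19.8 mg/L

CL = k · V = 0.0743 × 38.2 = 2.838 L/h
Css = rate / CL = 56.2 / 2.838 ≈ 19.8 mg/L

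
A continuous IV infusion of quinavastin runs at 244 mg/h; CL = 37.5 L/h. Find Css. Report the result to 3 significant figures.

Css = infusion rate / CL = 244 / 37.5 ≈ 6.51 mg/L

6.51 mg/L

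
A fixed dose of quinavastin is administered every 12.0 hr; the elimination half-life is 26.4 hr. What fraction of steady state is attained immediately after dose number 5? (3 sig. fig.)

0.793

k = ln 2 / 26.4 = 0.02626 hr⁻¹
f_n = 1 − e^(−nkτ) = 1 − e^(−5 × 0.02626 × 12.0) = 1 − e^(−1.575) = 1 − 0.2069 ≈ 0.793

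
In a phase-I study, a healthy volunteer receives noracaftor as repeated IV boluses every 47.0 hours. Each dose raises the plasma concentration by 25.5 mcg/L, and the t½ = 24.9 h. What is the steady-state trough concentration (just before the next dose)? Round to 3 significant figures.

9.44 mcg/L

k = ln 2 / 24.9 = 0.02784 h⁻¹
Fraction remaining after one interval: e^(−kτ) = e^(−0.02784 × 47.0) = 0.2703
R = 1 / (1 − 0.2703) = 1.370
Css,max = 25.5 × 1.370 = 34.94 mcg/L
Css,min = Css,max × e^(−kτ) = 34.94 × 0.2703 ≈ 9.44 mcg/L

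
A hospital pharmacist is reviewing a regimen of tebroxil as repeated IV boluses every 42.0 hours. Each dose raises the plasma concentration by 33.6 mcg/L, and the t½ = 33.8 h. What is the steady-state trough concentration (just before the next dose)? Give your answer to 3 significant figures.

k = ln 2 / 33.8 = 0.02051 h⁻¹
Fraction remaining after one interval: e^(−kτ) = e^(−0.02051 × 42.0) = 0.4226
R = 1 / (1 − 0.4226) = 1.732
Css,max = 33.6 × 1.732 = 58.19 mcg/L
Css,min = Css,max × e^(−kτ) = 58.19 × 0.4226 ≈ 24.6 mcg/L

24.6 mcg/L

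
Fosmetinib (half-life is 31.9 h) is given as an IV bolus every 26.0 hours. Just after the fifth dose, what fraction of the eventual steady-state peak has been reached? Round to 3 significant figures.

k = ln 2 / 31.9 = 0.02173 h⁻¹
f_n = 1 − e^(−nkτ) = 1 − e^(−5 × 0.02173 × 26.0) = 1 − e^(−2.825) = 1 − 0.05932 ≈ 0.941

0.941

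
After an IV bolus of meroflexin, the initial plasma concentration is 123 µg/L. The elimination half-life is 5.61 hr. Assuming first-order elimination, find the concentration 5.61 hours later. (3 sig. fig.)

k = ln 2 / 5.61 = 0.1236 hr⁻¹
5.61 hr is 1.000 half-lives, so C = 123 × (1/2)^1.000 = 123 × 0.5000 ≈ 61.5 µg/L

61.5 µg/L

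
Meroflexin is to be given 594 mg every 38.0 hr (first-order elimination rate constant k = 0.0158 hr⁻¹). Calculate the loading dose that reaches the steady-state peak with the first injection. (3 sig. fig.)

Accumulation ratio R = 1 / (1 − e^(−kτ)) = 1 / (1 − e^(−0.01580×38.0)) = 1 / (1 − 0.5486) = 2.215
Loading dose = maintenance dose × R = 594 × 2.215 ≈ 1320 mg

1320 mg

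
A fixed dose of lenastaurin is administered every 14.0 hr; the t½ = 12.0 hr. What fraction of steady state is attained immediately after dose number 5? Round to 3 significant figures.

0.982

k = ln 2 / 12.0 = 0.05776 hr⁻¹
f_n = 1 − e^(−nkτ) = 1 − e^(−5 × 0.05776 × 14.0) = 1 − e^(−4.043) = 1 − 0.01754 ≈ 0.982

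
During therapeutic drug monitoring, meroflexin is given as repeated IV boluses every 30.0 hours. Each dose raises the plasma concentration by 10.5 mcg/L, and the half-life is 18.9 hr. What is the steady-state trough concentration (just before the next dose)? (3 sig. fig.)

5.24 mcg/L

k = ln 2 / 18.9 = 0.03667 hr⁻¹
Fraction remaining after one interval: e^(−kτ) = e^(−0.03667 × 30.0) = 0.3328
R = 1 / (1 − 0.3328) = 1.499
Css,max = 10.5 × 1.499 = 15.74 mcg/L
Css,min = Css,max × e^(−kτ) = 15.74 × 0.3328 ≈ 5.24 mcg/L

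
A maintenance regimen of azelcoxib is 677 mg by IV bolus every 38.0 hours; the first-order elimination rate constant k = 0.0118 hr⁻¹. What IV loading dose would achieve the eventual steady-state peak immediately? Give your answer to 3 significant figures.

Accumulation ratio R = 1 / (1 − e^(−kτ)) = 1 / (1 − e^(−0.01180×38.0)) = 1 / (1 − 0.6386) = 2.767
Loading dose = maintenance dose × R = 677 × 2.767 ≈ 1870 mg

1870 mg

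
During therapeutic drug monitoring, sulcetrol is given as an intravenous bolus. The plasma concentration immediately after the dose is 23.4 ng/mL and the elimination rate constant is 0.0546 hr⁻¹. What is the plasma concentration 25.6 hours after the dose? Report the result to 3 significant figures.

C(t) = C₀ e^(−kt) = 23.4 × e^(−0.05460 × 25.6) = 23.4 × e^(−1.398) = 23.4 × 0.2471 ≈ 5.78 ng/mL

5.78 ng/mL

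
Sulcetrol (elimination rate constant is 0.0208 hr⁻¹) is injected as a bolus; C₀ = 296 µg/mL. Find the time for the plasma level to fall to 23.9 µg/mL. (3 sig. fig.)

121 hours

C(t) = C₀ e^(−kt)  ⇒  t = ln(C₀/C) / k
t = ln(296/23.9) / 0.02080 = 2.516 / 0.02080 ≈ 121 hours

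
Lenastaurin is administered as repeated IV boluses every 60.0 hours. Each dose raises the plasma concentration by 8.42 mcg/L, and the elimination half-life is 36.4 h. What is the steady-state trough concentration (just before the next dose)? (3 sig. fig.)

k = ln 2 / 36.4 = 0.01904 h⁻¹
Fraction remaining after one interval: e^(−kτ) = e^(−0.01904 × 60.0) = 0.3190
R = 1 / (1 − 0.3190) = 1.468
Css,max = 8.42 × 1.468 = 12.36 mcg/L
Css,min = Css,max × e^(−kτ) = 12.36 × 0.3190 ≈ 3.94 mcg/L

3.94 mcg/L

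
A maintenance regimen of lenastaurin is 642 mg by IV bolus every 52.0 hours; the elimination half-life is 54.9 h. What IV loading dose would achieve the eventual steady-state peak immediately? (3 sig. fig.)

1330 mg

k = ln 2 / 54.9 = 0.01263 h⁻¹
Accumulation ratio R = 1 / (1 − e^(−kτ)) = 1 / (1 − e^(−0.01263×52.0)) = 1 / (1 − 0.5186) = 2.077
Loading dose = maintenance dose × R = 642 × 2.077 ≈ 1330 mg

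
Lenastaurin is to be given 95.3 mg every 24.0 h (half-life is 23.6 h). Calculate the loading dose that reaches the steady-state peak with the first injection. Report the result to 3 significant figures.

k = ln 2 / 23.6 = 0.02937 h⁻¹
Accumulation ratio R = 1 / (1 − e^(−kτ)) = 1 / (1 − e^(−0.02937×24.0)) = 1 / (1 − 0.4942) = 1.977
Loading dose = maintenance dose × R = 95.3 × 1.977 ≈ 188 mg

188 mg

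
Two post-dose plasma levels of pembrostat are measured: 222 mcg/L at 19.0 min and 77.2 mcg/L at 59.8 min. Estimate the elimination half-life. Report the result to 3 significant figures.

26.8 minutes

k = ln(C₁/C₂) / (t₂ − t₁) = ln(222/77.2) / (59.8 − 19.0)
  = 1.056 / 40.80 = 0.02589 min⁻¹
t½ = ln 2 / k = ln 2 / 0.02589 ≈ 26.8 minutes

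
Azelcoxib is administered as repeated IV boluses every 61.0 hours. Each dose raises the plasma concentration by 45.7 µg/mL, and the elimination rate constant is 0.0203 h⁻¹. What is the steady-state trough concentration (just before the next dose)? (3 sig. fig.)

18.7 µg/mL

Fraction remaining after one interval: e^(−kτ) = e^(−0.02030 × 61.0) = 0.2899
R = 1 / (1 − 0.2899) = 1.408
Css,max = 45.7 × 1.408 = 64.36 µg/mL
Css,min = Css,max × e^(−kτ) = 64.36 × 0.2899 ≈ 18.7 µg/mL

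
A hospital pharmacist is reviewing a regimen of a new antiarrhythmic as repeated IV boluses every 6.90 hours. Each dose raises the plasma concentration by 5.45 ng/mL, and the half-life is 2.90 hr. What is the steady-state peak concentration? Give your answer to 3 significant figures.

k = ln 2 / 2.90 = 0.2390 hr⁻¹
Fraction remaining after one interval: e^(−kτ) = e^(−0.2390 × 6.90) = 0.1922
R = 1 / (1 − 0.1922) = 1.238
Css,max = 5.45 × 1.238 ≈ 6.75 ng/mL

6.75 ng/mL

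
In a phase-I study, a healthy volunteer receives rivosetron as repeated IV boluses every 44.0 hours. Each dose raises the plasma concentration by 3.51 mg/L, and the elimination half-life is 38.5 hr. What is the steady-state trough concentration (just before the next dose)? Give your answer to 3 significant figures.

k = ln 2 / 38.5 = 0.01800 hr⁻¹
Fraction remaining after one interval: e^(−kτ) = e^(−0.01800 × 44.0) = 0.4529
R = 1 / (1 − 0.4529) = 1.828
Css,max = 3.51 × 1.828 = 6.415 mg/L
Css,min = Css,max × e^(−kτ) = 6.415 × 0.4529 ≈ 2.91 mg/L

2.91 mg/L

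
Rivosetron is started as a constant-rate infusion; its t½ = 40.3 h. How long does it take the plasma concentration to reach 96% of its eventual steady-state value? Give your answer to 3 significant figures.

k = ln 2 / 40.3 = 0.01720 h⁻¹
f = 1 − e^(−kt)  ⇒  t = −ln(1 − f) / k
t = −ln(1 − 0.96) / 0.01720 = 3.219 / 0.01720 ≈ 187 hours

187 hours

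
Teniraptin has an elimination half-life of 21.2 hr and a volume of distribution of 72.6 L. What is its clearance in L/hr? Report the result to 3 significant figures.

2.37 L/hr

k = ln 2 / t½ = ln 2 / 21.2 = 0.03270 hr⁻¹
CL = k · V = 0.03270 × 72.6 ≈ 2.37 L/hr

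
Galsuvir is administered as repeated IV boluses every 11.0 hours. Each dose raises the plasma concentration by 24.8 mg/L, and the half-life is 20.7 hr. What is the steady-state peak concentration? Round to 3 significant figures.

80.5 mg/L

k = ln 2 / 20.7 = 0.03349 hr⁻¹
Fraction remaining after one interval: e^(−kτ) = e^(−0.03349 × 11.0) = 0.6919
R = 1 / (1 − 0.6919) = 3.246
Css,max = 24.8 × 3.246 ≈ 80.5 mg/L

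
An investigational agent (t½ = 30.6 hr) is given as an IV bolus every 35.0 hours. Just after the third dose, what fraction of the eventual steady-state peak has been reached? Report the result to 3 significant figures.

0.907

k = ln 2 / 30.6 = 0.02265 hr⁻¹
f_n = 1 − e^(−nkτ) = 1 − e^(−3 × 0.02265 × 35.0) = 1 − e^(−2.378) = 1 − 0.09269 ≈ 0.907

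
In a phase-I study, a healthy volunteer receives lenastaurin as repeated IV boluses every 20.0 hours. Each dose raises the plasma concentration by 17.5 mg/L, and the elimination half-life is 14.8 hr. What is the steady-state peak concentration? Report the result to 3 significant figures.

28.8 mg/L

k = ln 2 / 14.8 = 0.04683 hr⁻¹
Fraction remaining after one interval: e^(−kτ) = e^(−0.04683 × 20.0) = 0.3919
R = 1 / (1 − 0.3919) = 1.645
Css,max = 17.5 × 1.645 ≈ 28.8 mg/L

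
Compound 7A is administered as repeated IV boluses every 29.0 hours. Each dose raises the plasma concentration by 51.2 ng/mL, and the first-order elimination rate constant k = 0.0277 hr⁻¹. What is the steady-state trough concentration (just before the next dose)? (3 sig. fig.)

Fraction remaining after one interval: e^(−kτ) = e^(−0.02770 × 29.0) = 0.4478
R = 1 / (1 − 0.4478) = 1.811
Css,max = 51.2 × 1.811 = 92.73 ng/mL
Css,min = Css,max × e^(−kτ) = 92.73 × 0.4478 ≈ 41.5 ng/mL

41.5 ng/mL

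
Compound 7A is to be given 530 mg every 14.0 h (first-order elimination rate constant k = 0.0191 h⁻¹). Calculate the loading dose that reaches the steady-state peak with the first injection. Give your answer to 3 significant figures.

2260 mg

Accumulation ratio R = 1 / (1 − e^(−kτ)) = 1 / (1 − e^(−0.01910×14.0)) = 1 / (1 − 0.7654) = 4.262
Loading dose = maintenance dose × R = 530 × 4.262 ≈ 2260 mg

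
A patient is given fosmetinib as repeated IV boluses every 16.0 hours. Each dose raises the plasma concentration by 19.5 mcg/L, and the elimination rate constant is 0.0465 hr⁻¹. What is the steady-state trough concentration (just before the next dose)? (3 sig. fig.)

17.7 mcg/L

Fraction remaining after one interval: e^(−kτ) = e^(−0.04650 × 16.0) = 0.4752
R = 1 / (1 − 0.4752) = 1.906
Css,max = 19.5 × 1.906 = 37.16 mcg/L
Css,min = Css,max × e^(−kτ) = 37.16 × 0.4752 ≈ 17.7 mcg/L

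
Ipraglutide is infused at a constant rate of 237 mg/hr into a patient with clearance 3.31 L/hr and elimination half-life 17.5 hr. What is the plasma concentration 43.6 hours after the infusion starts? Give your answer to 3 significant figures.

Css = rate / CL = 237 / 3.31 = 71.60 µg/mL
k = ln 2 / 17.5 = 0.03961 hr⁻¹
C(t) = Css (1 − e^(−kt)) = 71.60 × (1 − e^(−1.727)) = 71.60 × 0.8222 ≈ 58.9 µg/mL

58.9 µg/mL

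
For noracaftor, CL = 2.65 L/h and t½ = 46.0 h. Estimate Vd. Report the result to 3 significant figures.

k = ln 2 / t½ = ln 2 / 46.0 = 0.01507 h⁻¹
V = CL / k = 2.65 / 0.01507 ≈ 176 L

176 L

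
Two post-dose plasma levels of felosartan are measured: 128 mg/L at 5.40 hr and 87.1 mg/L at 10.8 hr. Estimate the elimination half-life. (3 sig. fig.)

k = ln(C₁/C₂) / (t₂ − t₁) = ln(128/87.1) / (10.8 − 5.40)
  = 0.3850 / 5.400 = 0.07129 hr⁻¹
t½ = ln 2 / k = ln 2 / 0.07129 ≈ 9.72 hours

9.72 hours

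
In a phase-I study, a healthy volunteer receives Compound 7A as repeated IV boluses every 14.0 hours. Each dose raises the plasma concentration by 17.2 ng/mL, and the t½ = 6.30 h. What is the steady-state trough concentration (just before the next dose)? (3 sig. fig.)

k = ln 2 / 6.30 = 0.1100 h⁻¹
Fraction remaining after one interval: e^(−kτ) = e^(−0.1100 × 14.0) = 0.2143
R = 1 / (1 − 0.2143) = 1.273
Css,max = 17.2 × 1.273 = 21.89 ng/mL
Css,min = Css,max × e^(−kτ) = 21.89 × 0.2143 ≈ 4.69 ng/mL

4.69 ng/mL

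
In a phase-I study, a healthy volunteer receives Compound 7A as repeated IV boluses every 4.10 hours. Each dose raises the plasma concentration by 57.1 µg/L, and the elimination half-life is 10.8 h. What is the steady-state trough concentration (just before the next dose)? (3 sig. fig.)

k = ln 2 / 10.8 = 0.06418 h⁻¹
Fraction remaining after one interval: e^(−kτ) = e^(−0.06418 × 4.10) = 0.7686
R = 1 / (1 − 0.7686) = 4.322
Css,max = 57.1 × 4.322 = 246.8 µg/L
Css,min = Css,max × e^(−kτ) = 246.8 × 0.7686 ≈ 190 µg/L

190 µg/L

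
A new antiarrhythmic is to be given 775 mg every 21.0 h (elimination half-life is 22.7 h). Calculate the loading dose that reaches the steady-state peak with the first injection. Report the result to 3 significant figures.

1640 mg

k = ln 2 / 22.7 = 0.03054 h⁻¹
Accumulation ratio R = 1 / (1 − e^(−kτ)) = 1 / (1 − e^(−0.03054×21.0)) = 1 / (1 − 0.5266) = 2.113
Loading dose = maintenance dose × R = 775 × 2.113 ≈ 1640 mg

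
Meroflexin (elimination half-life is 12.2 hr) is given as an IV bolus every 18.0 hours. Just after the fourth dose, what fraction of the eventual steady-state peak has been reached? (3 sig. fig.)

k = ln 2 / 12.2 = 0.05682 hr⁻¹
f_n = 1 − e^(−nkτ) = 1 − e^(−4 × 0.05682 × 18.0) = 1 − e^(−4.091) = 1 − 0.01673 ≈ 0.983

0.983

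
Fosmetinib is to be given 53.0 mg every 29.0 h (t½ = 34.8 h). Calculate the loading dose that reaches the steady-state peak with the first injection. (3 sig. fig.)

k = ln 2 / 34.8 = 0.01992 h⁻¹
Accumulation ratio R = 1 / (1 − e^(−kτ)) = 1 / (1 − e^(−0.01992×29.0)) = 1 / (1 − 0.5612) = 2.279
Loading dose = maintenance dose × R = 53.0 × 2.279 ≈ 121 mg

121 mg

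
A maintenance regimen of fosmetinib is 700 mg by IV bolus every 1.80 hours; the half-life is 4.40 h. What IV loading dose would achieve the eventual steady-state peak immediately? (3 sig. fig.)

k = ln 2 / 4.40 = 0.1575 h⁻¹
Accumulation ratio R = 1 / (1 − e^(−kτ)) = 1 / (1 − e^(−0.1575×1.80)) = 1 / (1 − 0.7531) = 4.050
Loading dose = maintenance dose × R = 700 × 4.050 ≈ 2840 mg

2840 mg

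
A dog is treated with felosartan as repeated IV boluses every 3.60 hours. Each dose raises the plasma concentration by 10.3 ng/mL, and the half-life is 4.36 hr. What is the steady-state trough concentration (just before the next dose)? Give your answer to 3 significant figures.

13.3 ng/mL

k = ln 2 / 4.36 = 0.1590 hr⁻¹
Fraction remaining after one interval: e^(−kτ) = e^(−0.1590 × 3.60) = 0.5642
R = 1 / (1 − 0.5642) = 2.295
Css,max = 10.3 × 2.295 = 23.64 ng/mL
Css,min = Css,max × e^(−kτ) = 23.64 × 0.5642 ≈ 13.3 ng/mL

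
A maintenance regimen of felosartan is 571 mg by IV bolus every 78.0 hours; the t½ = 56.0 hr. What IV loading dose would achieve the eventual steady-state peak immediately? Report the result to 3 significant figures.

922 mg

k = ln 2 / 56.0 = 0.01238 hr⁻¹
Accumulation ratio R = 1 / (1 − e^(−kτ)) = 1 / (1 − e^(−0.01238×78.0)) = 1 / (1 − 0.3808) = 1.615
Loading dose = maintenance dose × R = 571 × 1.615 ≈ 922 mg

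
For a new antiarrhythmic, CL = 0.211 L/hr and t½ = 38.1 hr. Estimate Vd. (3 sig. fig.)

k = ln 2 / t½ = ln 2 / 38.1 = 0.01819 hr⁻¹
V = CL / k = 0.211 / 0.01819 ≈ 11.6 L

11.6 L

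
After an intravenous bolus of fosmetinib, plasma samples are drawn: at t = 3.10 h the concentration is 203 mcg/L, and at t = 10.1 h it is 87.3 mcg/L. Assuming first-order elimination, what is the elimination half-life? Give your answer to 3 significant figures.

k = ln(C₁/C₂) / (t₂ − t₁) = ln(203/87.3) / (10.1 − 3.10)
  = 0.8439 / 7.000 = 0.1206 h⁻¹
t½ = ln 2 / k = ln 2 / 0.1206 ≈ 5.75 hours

5.75 hours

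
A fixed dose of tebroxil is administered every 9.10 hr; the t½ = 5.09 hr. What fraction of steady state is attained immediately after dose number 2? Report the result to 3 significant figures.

0.916

k = ln 2 / 5.09 = 0.1362 hr⁻¹
f_n = 1 − e^(−nkτ) = 1 − e^(−2 × 0.1362 × 9.10) = 1 − e^(−2.478) = 1 − 0.08387 ≈ 0.916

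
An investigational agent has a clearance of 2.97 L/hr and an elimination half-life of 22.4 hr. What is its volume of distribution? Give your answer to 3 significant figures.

k = ln 2 / t½ = ln 2 / 22.4 = 0.03094 hr⁻¹
V = CL / k = 2.97 / 0.03094 ≈ 96.0 L

96.0 L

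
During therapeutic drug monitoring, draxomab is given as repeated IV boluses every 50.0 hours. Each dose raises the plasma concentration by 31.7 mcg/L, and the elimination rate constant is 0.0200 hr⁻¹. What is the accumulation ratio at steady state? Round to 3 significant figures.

Fraction remaining after one interval: e^(−kτ) = e^(−0.02000 × 50.0) = 0.3679
R = 1 / (1 − 0.3679) = 1 / 0.6321 ≈ 1.58

1.58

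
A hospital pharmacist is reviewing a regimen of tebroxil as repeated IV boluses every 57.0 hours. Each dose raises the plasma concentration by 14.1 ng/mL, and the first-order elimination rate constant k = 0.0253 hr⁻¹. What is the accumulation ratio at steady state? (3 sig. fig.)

Fraction remaining after one interval: e^(−kτ) = e^(−0.02530 × 57.0) = 0.2364
R = 1 / (1 − 0.2364) = 1 / 0.7636 ≈ 1.31

1.31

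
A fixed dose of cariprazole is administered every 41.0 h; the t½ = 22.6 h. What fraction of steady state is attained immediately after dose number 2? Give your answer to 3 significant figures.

k = ln 2 / 22.6 = 0.03067 h⁻¹
f_n = 1 − e^(−nkτ) = 1 − e^(−2 × 0.03067 × 41.0) = 1 − e^(−2.515) = 1 − 0.08087 ≈ 0.919

0.919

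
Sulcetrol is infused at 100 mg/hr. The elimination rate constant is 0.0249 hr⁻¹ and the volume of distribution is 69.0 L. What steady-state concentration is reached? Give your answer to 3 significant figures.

CL = k · V = 0.0249 × 69.0 = 1.718 L/hr
Css = rate / CL = 100 / 1.718 ≈ 58.2 µg/mL

58.2 µg/mL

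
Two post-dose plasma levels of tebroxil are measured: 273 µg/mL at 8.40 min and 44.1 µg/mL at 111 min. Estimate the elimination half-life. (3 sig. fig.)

39.0 minutes

k = ln(C₁/C₂) / (t₂ − t₁) = ln(273/44.1) / (111 − 8.40)
  = 1.823 / 102.6 = 0.01777 min⁻¹
t½ = ln 2 / k = ln 2 / 0.01777 ≈ 39.0 minutes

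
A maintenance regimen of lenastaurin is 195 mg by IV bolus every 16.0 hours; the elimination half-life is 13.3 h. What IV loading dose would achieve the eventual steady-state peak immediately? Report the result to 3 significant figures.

k = ln 2 / 13.3 = 0.05212 h⁻¹
Accumulation ratio R = 1 / (1 − e^(−kτ)) = 1 / (1 − e^(−0.05212×16.0)) = 1 / (1 − 0.4344) = 1.768
Loading dose = maintenance dose × R = 195 × 1.768 ≈ 345 mg

345 mg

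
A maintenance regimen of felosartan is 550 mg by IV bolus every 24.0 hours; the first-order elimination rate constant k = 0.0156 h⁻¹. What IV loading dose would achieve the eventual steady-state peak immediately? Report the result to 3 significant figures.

Accumulation ratio R = 1 / (1 − e^(−kτ)) = 1 / (1 − e^(−0.01560×24.0)) = 1 / (1 − 0.6877) = 3.202
Loading dose = maintenance dose × R = 550 × 3.202 ≈ 1760 mg

1760 mg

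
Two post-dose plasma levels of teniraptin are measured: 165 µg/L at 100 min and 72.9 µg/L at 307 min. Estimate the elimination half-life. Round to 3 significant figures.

k = ln(C₁/C₂) / (t₂ − t₁) = ln(165/72.9) / (307 − 100)
  = 0.8169 / 207.0 = 0.003946 min⁻¹
t½ = ln 2 / k = ln 2 / 0.003946 ≈ 176 minutes

176 minutes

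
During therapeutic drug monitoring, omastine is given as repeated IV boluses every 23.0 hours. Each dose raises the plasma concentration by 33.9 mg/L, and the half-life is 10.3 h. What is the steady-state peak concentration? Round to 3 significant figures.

43.1 mg/L

k = ln 2 / 10.3 = 0.06730 h⁻¹
Fraction remaining after one interval: e^(−kτ) = e^(−0.06730 × 23.0) = 0.2127
R = 1 / (1 − 0.2127) = 1.270
Css,max = 33.9 × 1.270 ≈ 43.1 mg/L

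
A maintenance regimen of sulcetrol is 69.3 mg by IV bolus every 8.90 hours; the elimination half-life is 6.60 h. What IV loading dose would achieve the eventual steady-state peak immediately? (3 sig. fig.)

k = ln 2 / 6.60 = 0.1050 h⁻¹
Accumulation ratio R = 1 / (1 − e^(−kτ)) = 1 / (1 − e^(−0.1050×8.90)) = 1 / (1 − 0.3927) = 1.647
Loading dose = maintenance dose × R = 69.3 × 1.647 ≈ 114 mg

114 mg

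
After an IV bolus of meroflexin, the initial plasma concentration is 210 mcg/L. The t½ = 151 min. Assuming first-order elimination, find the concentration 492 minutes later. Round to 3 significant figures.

k = ln 2 / 151 = 0.004590 min⁻¹
C(t) = C₀ e^(−kt) = 210 × e^(−0.004590 × 492) = 210 × e^(−2.258) = 210 × 0.1045 ≈ 21.9 mcg/L

21.9 mcg/L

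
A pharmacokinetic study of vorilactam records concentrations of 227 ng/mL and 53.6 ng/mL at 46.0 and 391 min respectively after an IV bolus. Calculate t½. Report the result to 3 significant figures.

k = ln(C₁/C₂) / (t₂ − t₁) = ln(227/53.6) / (391 − 46.0)
  = 1.443 / 345.0 = 0.004184 min⁻¹
t½ = ln 2 / k = ln 2 / 0.004184 ≈ 166 minutes

166 minutes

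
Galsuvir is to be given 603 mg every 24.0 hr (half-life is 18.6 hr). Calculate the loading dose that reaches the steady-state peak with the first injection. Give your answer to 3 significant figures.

1020 mg

k = ln 2 / 18.6 = 0.03727 hr⁻¹
Accumulation ratio R = 1 / (1 − e^(−kτ)) = 1 / (1 − e^(−0.03727×24.0)) = 1 / (1 − 0.4089) = 1.692
Loading dose = maintenance dose × R = 603 × 1.692 ≈ 1020 mg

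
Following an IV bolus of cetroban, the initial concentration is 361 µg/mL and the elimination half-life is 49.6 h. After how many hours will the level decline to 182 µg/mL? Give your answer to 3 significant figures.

k = ln 2 / 49.6 = 0.01397 h⁻¹
C(t) = C₀ e^(−kt)  ⇒  t = ln(C₀/C) / k
t = ln(361/182) / 0.01397 = 0.6849 / 0.01397 ≈ 49.0 hours

49.0 hours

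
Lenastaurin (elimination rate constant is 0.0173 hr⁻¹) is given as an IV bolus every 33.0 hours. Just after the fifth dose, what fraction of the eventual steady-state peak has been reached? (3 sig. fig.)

0.942

f_n = 1 − e^(−nkτ) = 1 − e^(−5 × 0.01730 × 33.0) = 1 − e^(−2.854) = 1 − 0.05758 ≈ 0.942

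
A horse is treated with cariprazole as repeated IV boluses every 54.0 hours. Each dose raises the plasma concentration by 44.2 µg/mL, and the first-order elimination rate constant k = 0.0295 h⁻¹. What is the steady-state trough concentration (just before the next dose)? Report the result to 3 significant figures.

11.3 µg/mL

Fraction remaining after one interval: e^(−kτ) = e^(−0.02950 × 54.0) = 0.2033
R = 1 / (1 − 0.2033) = 1.255
Css,max = 44.2 × 1.255 = 55.48 µg/mL
Css,min = Css,max × e^(−kτ) = 55.48 × 0.2033 ≈ 11.3 µg/mL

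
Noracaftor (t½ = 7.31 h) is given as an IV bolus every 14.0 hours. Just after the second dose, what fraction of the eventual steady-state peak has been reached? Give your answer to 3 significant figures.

0.930

k = ln 2 / 7.31 = 0.09482 h⁻¹
f_n = 1 − e^(−nkτ) = 1 − e^(−2 × 0.09482 × 14.0) = 1 − e^(−2.655) = 1 − 0.07030 ≈ 0.930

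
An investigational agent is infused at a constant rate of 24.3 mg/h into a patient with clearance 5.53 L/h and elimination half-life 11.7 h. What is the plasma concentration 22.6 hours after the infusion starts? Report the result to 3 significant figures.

Css = rate / CL = 24.3 / 5.53 = 4.394 µg/mL
k = ln 2 / 11.7 = 0.05924 h⁻¹
C(t) = Css (1 − e^(−kt)) = 4.394 × (1 − e^(−1.339)) = 4.394 × 0.7379 ≈ 3.24 µg/mL

3.24 µg/mL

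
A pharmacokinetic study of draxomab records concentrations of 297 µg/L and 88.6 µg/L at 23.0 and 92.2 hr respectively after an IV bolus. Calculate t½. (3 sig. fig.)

k = ln(C₁/C₂) / (t₂ − t₁) = ln(297/88.6) / (92.2 − 23.0)
  = 1.210 / 69.20 = 0.01748 hr⁻¹
t½ = ln 2 / k = ln 2 / 0.01748 ≈ 39.7 hours

39.7 hours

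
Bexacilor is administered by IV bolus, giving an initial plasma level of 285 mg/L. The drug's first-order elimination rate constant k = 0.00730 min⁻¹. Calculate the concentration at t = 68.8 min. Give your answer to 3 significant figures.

C(t) = C₀ e^(−kt) = 285 × e^(−0.007300 × 68.8) = 285 × e^(−0.5022) = 285 × 0.6052 ≈ 172 mg/L

172 mg/L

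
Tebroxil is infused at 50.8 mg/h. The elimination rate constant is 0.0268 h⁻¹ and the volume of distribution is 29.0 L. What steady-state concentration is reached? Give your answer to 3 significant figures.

CL = k · V = 0.0268 × 29.0 = 0.7772 L/h
Css = rate / CL = 50.8 / 0.7772 ≈ 65.4 µg/mL

65.4 µg/mL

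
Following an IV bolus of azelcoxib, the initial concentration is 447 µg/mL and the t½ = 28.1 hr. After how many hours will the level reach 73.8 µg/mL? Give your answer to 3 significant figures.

k = ln 2 / 28.1 = 0.02467 hr⁻¹
C(t) = C₀ e^(−kt)  ⇒  t = ln(C₀/C) / k
t = ln(447/73.8) / 0.02467 = 1.801 / 0.02467 ≈ 73.0 hours

73.0 hours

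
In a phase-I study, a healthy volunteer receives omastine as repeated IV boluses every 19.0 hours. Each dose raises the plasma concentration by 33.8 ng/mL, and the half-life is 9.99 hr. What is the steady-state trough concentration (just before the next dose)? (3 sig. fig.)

12.3 ng/mL

k = ln 2 / 9.99 = 0.06938 hr⁻¹
Fraction remaining after one interval: e^(−kτ) = e^(−0.06938 × 19.0) = 0.2676
R = 1 / (1 − 0.2676) = 1.365
Css,max = 33.8 × 1.365 = 46.15 ng/mL
Css,min = Css,max × e^(−kτ) = 46.15 × 0.2676 ≈ 12.3 ng/mL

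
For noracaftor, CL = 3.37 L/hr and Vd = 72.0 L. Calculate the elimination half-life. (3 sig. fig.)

14.8 hours

k = CL / V = 3.37 / 72.0 = 0.04681 hr⁻¹
t½ = ln 2 / k = ln 2 / 0.04681 ≈ 14.8 hours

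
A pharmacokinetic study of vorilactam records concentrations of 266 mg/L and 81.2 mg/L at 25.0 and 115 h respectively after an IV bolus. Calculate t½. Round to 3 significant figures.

52.6 hours

k = ln(C₁/C₂) / (t₂ − t₁) = ln(266/81.2) / (115 − 25.0)
  = 1.187 / 90.00 = 0.01318 h⁻¹
t½ = ln 2 / k = ln 2 / 0.01318 ≈ 52.6 hours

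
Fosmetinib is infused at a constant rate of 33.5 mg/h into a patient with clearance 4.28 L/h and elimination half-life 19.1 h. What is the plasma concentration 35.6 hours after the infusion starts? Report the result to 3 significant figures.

Css = rate / CL = 33.5 / 4.28 = 7.827 µg/mL
k = ln 2 / 19.1 = 0.03629 h⁻¹
C(t) = Css (1 − e^(−kt)) = 7.827 × (1 − e^(−1.292)) = 7.827 × 0.7253 ≈ 5.68 µg/mL

5.68 µg/mL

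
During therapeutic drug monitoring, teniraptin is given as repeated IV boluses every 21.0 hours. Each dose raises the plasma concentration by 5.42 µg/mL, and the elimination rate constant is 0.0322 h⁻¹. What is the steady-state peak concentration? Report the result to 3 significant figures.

Fraction remaining after one interval: e^(−kτ) = e^(−0.03220 × 21.0) = 0.5085
R = 1 / (1 − 0.5085) = 2.035
Css,max = 5.42 × 2.035 ≈ 11.0 µg/mL

11.0 µg/mL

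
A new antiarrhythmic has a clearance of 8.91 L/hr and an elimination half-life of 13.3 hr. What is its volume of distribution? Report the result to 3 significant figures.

171 L

k = ln 2 / t½ = ln 2 / 13.3 = 0.05212 hr⁻¹
V = CL / k = 8.91 / 0.05212 ≈ 171 L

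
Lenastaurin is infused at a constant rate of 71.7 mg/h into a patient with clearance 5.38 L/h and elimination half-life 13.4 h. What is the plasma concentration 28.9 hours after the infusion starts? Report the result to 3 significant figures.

10.3 µg/mL

Css = rate / CL = 71.7 / 5.38 = 13.33 µg/mL
k = ln 2 / 13.4 = 0.05173 h⁻¹
C(t) = Css (1 − e^(−kt)) = 13.33 × (1 − e^(−1.495)) = 13.33 × 0.7757 ≈ 10.3 µg/mL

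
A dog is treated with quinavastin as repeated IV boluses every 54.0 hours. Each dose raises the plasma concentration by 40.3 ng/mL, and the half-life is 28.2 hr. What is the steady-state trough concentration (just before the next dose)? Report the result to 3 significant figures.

14.5 ng/mL

k = ln 2 / 28.2 = 0.02458 hr⁻¹
Fraction remaining after one interval: e^(−kτ) = e^(−0.02458 × 54.0) = 0.2652
R = 1 / (1 − 0.2652) = 1.361
Css,max = 40.3 × 1.361 = 54.84 ng/mL
Css,min = Css,max × e^(−kτ) = 54.84 × 0.2652 ≈ 14.5 ng/mL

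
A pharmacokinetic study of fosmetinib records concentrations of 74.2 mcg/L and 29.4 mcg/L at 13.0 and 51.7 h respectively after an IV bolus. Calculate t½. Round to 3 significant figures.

29.0 hours

k = ln(C₁/C₂) / (t₂ − t₁) = ln(74.2/29.4) / (51.7 − 13.0)
  = 0.9258 / 38.70 = 0.02392 h⁻¹
t½ = ln 2 / k = ln 2 / 0.02392 ≈ 29.0 hours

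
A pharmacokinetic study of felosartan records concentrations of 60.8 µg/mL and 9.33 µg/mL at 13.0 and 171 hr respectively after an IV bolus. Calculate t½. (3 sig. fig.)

58.4 hours

k = ln(C₁/C₂) / (t₂ − t₁) = ln(60.8/9.33) / (171 − 13.0)
  = 1.874 / 158.0 = 0.01186 hr⁻¹
t½ = ln 2 / k = ln 2 / 0.01186 ≈ 58.4 hours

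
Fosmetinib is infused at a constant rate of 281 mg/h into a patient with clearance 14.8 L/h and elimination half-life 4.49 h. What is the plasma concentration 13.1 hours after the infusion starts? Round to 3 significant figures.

16.5 µg/mL

Css = rate / CL = 281 / 14.8 = 18.99 µg/mL
k = ln 2 / 4.49 = 0.1544 h⁻¹
C(t) = Css (1 − e^(−kt)) = 18.99 × (1 − e^(−2.022)) = 18.99 × 0.8677 ≈ 16.5 µg/mL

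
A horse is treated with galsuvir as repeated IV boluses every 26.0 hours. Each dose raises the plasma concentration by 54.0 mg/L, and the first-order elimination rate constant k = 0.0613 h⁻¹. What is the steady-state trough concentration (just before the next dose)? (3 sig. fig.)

13.8 mg/L

Fraction remaining after one interval: e^(−kτ) = e^(−0.06130 × 26.0) = 0.2032
R = 1 / (1 − 0.2032) = 1.255
Css,max = 54.0 × 1.255 = 67.77 mg/L
Css,min = Css,max × e^(−kτ) = 67.77 × 0.2032 ≈ 13.8 mg/L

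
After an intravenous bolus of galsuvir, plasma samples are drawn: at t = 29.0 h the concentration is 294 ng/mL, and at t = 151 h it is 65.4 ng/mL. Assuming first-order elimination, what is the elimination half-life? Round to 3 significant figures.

k = ln(C₁/C₂) / (t₂ − t₁) = ln(294/65.4) / (151 − 29.0)
  = 1.503 / 122.0 = 0.01232 h⁻¹
t½ = ln 2 / k = ln 2 / 0.01232 ≈ 56.3 hours

56.3 hours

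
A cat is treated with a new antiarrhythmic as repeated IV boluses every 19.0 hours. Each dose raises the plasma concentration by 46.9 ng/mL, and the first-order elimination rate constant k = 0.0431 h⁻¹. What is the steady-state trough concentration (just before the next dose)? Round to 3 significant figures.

37.0 ng/mL

Fraction remaining after one interval: e^(−kτ) = e^(−0.04310 × 19.0) = 0.4409
R = 1 / (1 − 0.4409) = 1.789
Css,max = 46.9 × 1.789 = 83.89 ng/mL
Css,min = Css,max × e^(−kτ) = 83.89 × 0.4409 ≈ 37.0 ng/mL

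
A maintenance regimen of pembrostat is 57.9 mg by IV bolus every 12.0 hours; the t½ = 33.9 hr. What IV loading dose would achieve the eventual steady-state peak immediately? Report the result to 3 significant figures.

k = ln 2 / 33.9 = 0.02045 hr⁻¹
Accumulation ratio R = 1 / (1 − e^(−kτ)) = 1 / (1 − e^(−0.02045×12.0)) = 1 / (1 − 0.7824) = 4.596
Loading dose = maintenance dose × R = 57.9 × 4.596 ≈ 266 mg

266 mg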